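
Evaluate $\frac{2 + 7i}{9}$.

Divisor is real, so divide each part by 9:
= 2/9 + (7/9)i


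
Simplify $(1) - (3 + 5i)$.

(1 - 3) + (0 - 5)i = -2 - 5i


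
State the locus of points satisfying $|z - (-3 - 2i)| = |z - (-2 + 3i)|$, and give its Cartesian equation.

|z - z1| = |z - z2| means z is equidistant from z1 and z2,
i.e. the perpendicular bisector of the segment from (-3, -2) to (-2, 3) (midpoint (-5/2, 1/2)).
With z = x + yi, square both sides:
(x - (-3))^2 + (y - (-2))^2 = (x - (-2))^2 + (y - 3)^2
The x^2 and y^2 terms cancel: 2x + 10y = 13 - 13 = 0
Simplify: x + 5y = 0
Locus: Perpendicular bisector of the segment from (-3, -2) to (-2, 3): the line x + 5y = 0


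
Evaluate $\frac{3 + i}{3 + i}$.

Multiply numerator and denominator by conjugate (3 - i):
= (3 + i)(3 - i) / (3^2 + 1^2)
= (10) / 10
= 1


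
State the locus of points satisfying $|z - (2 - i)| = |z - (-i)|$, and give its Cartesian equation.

|z - z1| = |z - z2| means z is equidistant from z1 and z2,
i.e. the perpendicular bisector of the segment from (2, -1) to (0, -1) (midpoint (1, -1)).
With z = x + yi, square both sides:
(x - 2)^2 + (y - (-1))^2 = (x - 0)^2 + (y - (-1))^2
The x^2 and y^2 terms cancel: -4x + 0y = 1 - 5 = -4
Simplify: x = 1
Locus: Perpendicular bisector of the segment from (2, -1) to (0, -1): the line x = 1


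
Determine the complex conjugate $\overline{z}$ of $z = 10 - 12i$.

If z = a + bi, then conjugate(z) = a - bi
conjugate(10 - 12i) = 10 + 12i


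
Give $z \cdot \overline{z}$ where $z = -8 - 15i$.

z * conjugate(z) = |z|^2 = a^2 + b^2
= (-8)^2 + (-15)^2 = 289


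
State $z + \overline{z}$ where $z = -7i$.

z + conjugate(z) = (a + bi) + (a - bi) = 2a
= 2 * 0 = 0


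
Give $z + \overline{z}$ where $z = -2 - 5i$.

z + conjugate(z) = (a + bi) + (a - bi) = 2a
= 2 * (-2) = -4


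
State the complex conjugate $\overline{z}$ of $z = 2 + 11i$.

If z = a + bi, then conjugate(z) = a - bi
conjugate(2 + 11i) = 2 - 11i


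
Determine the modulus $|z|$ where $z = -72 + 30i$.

|z| = sqrt(a^2 + b^2) = sqrt((-72)^2 + 30^2) = sqrt(6084) = 78


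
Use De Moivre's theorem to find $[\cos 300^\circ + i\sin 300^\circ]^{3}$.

By De Moivre: z^n = r^n(cos(nθ) + i sin(nθ))
= 1^3(cos(3*300°) + i sin(3*300°))
= 1(cos 180° + i sin 180°)
= -1


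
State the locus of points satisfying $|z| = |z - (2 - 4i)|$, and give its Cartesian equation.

|z - z1| = |z - z2| means z is equidistant from z1 and z2,
i.e. the perpendicular bisector of the segment from (0, 0) to (2, -4) (midpoint (1, -2)).
With z = x + yi, square both sides:
(x - 0)^2 + (y - 0)^2 = (x - 2)^2 + (y - (-4))^2
The x^2 and y^2 terms cancel: 4x + (-8)y = 20 - 0 = 20
Simplify: x - 2y = 5
Locus: Perpendicular bisector of the segment from (0, 0) to (2, -4): the line x - 2y = 5


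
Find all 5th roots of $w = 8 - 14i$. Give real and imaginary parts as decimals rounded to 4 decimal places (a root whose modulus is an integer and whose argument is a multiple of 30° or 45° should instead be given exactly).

|w| = sqrt(260) ≈ 16.124515, arg(w) ≈ 299.744881°
Root modulus = sqrt(260)^(1/5) ≈ 1.743803
Root arguments: θ_k = (arg(w) + 360°k)/5 for k = 0, 1, ..., 4
Compute each root as (root modulus)(cos θ_k + i sin θ_k) using full-precision intermediates, then round to 4 decimal places.
Roots: 0.8732 + 1.5094i, -1.1657 + 1.2969i, -1.5937 - 0.7078i, 0.1807 - 1.7344i, 1.7054 - 0.3641i


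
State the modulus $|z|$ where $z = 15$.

|z| = sqrt(a^2 + b^2) = sqrt(15^2 + 0^2) = sqrt(225) = 15


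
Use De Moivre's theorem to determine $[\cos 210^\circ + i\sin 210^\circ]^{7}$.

By De Moivre: z^n = r^n(cos(nθ) + i sin(nθ))
= 1^7(cos(7*210°) + i sin(7*210°))
= 1(cos 30° + i sin 30°)
= sqrt(3)/2 + (1/2)i


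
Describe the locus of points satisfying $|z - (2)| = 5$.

|z - z0| = r describes a circle centered at z0 with radius r
Here z0 = 2 and r = 5
Locus: Circle centered at (2, 0) with radius 5


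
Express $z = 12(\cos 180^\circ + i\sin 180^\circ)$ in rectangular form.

a = r cos θ = 12 * -1 = -12
b = r sin θ = 12 * 0 = 0
z = -12


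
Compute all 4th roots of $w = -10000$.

|w| = 10000, arg(w) = 180°
Root modulus = 10000^(1/4) = 10
Root arguments: θ_k = (180° + 360°k)/4 for k = 0, 1, ..., 3
Roots: 5*sqrt(2) + 5*sqrt(2)i, -5*sqrt(2) + 5*sqrt(2)i, -5*sqrt(2) - 5*sqrt(2)i, 5*sqrt(2) - 5*sqrt(2)i


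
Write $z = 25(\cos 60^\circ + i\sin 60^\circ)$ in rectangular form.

a = r cos θ = 25 * 1/2 = 25/2
b = r sin θ = 25 * sqrt(3)/2 = 25*sqrt(3)/2
z = 25/2 + (25*sqrt(3)/2)i


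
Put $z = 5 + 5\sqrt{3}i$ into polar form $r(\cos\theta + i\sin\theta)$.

r = |z| = sqrt(a^2 + b^2) = sqrt((5)^2 + (5*sqrt(3))^2) = sqrt(25 + 75) = sqrt(100) = 10
θ = arctan(b/a) = arctan(8.6603/5) (quadrant-adjusted) = 60°
z = 10(cos 60° + i sin 60°)


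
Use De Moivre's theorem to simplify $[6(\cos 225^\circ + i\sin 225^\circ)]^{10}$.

By De Moivre: z^n = r^n(cos(nθ) + i sin(nθ))
= 6^10(cos(10*225°) + i sin(10*225°))
= 60466176(cos 90° + i sin 90°)
= 60466176i


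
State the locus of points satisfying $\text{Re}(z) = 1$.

Re(z) = x where z = x + yi; the equation x = 1 is satisfied by all points with that x-coordinate
Locus: Vertical line x = 1


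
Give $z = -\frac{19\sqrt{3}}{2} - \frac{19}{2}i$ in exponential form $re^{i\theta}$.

r = |z| = sqrt((-19*sqrt(3)/2)^2 + (-19/2)^2) = sqrt(1083/4 + 361/4) = sqrt(361) = 19
θ = arctan(b/a) = arctan(-9.5/-16.4545) (quadrant-adjusted) = -150° = -5π/6
z = 19e^(-i*5π/6)


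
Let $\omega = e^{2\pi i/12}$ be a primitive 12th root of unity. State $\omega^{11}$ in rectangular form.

ω^11 = e^(2πi·11/12) = e^(i·11π/6)
= cos(11π/6) + i sin(11π/6)
= sqrt(3)/2 - (1/2)i


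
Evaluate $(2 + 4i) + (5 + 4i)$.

(2 + 5) + (4 + 4)i = 7 + 8i


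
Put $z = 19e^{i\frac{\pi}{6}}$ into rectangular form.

a = r cos θ = 19 * sqrt(3)/2 = 19*sqrt(3)/2
b = r sin θ = 19 * 1/2 = 19/2
z = 19*sqrt(3)/2 + (19/2)i


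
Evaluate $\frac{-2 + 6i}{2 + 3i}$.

Multiply numerator and denominator by conjugate (2 - 3i):
= (-2 + 6i)(2 - 3i) / (2^2 + 3^2)
= (14 + 18i) / 13
= 14/13 + (18/13)i


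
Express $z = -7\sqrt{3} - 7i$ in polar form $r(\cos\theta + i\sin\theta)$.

r = |z| = sqrt(a^2 + b^2) = sqrt((-7*sqrt(3))^2 + (-7)^2) = sqrt(147 + 49) = sqrt(196) = 14
θ = arctan(b/a) = arctan(-7/-12.1244) (quadrant-adjusted) = 210°
z = 14(cos 210° + i sin 210°)


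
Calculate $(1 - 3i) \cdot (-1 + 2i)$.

(a1*a2 - b1*b2) + (a1*b2 + b1*a2)i
= (-1 - (-6)) + (2 + 3)i
= 5 + 5i


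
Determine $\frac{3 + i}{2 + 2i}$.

Multiply numerator and denominator by conjugate (2 - 2i):
= (3 + i)(2 - 2i) / (2^2 + 2^2)
= (8 - 4i) / 8
Divide through by 4: (2 - i) / 2
= 1 - (1/2)i


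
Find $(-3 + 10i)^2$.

(a + bi)^2 = a^2 - b^2 + 2abi
= (-3)^2 - 10^2 + 2*(-3)*10i
= -91 - 60i


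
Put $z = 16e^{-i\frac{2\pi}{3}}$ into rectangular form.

a = r cos θ = 16 * -1/2 = -8
b = r sin θ = 16 * -sqrt(3)/2 = -8*sqrt(3)
z = -8 - 8*sqrt(3)i


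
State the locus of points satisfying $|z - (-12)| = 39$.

|z - z0| = r describes a circle centered at z0 with radius r
Here z0 = -12 and r = 39
Locus: Circle centered at (-12, 0) with radius 39


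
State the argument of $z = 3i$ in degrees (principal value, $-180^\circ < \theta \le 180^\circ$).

a = 0 and b > 0, so z lies on the positive imaginary axis: θ = 90°


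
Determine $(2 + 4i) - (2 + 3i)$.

(2 - 2) + (4 - 3)i = i


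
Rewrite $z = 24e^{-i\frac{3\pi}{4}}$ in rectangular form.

a = r cos θ = 24 * -sqrt(2)/2 = -12*sqrt(2)
b = r sin θ = 24 * -sqrt(2)/2 = -12*sqrt(2)
z = -12*sqrt(2) - 12*sqrt(2)i


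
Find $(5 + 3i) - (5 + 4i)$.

(5 - 5) + (3 - 4)i = -i


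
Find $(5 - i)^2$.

(a + bi)^2 = a^2 - b^2 + 2abi
= 5^2 - (-1)^2 + 2*5*(-1)i
= 24 - 10i


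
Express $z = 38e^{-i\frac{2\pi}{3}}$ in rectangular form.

a = r cos θ = 38 * -1/2 = -19
b = r sin θ = 38 * -sqrt(3)/2 = -19*sqrt(3)
z = -19 - 19*sqrt(3)i


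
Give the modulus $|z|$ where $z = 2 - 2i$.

|z| = sqrt(a^2 + b^2) = sqrt(2^2 + (-2)^2) = sqrt(8) = sqrt(8)


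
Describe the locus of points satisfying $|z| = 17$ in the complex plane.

|z| = 17 means sqrt(x^2 + y^2) = 17
This is a circle of radius 17 centered at the origin


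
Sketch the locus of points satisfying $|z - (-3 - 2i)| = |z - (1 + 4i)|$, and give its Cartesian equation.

|z - z1| = |z - z2| means z is equidistant from z1 and z2,
i.e. the perpendicular bisector of the segment from (-3, -2) to (1, 4) (midpoint (-1, 1)).
With z = x + yi, square both sides:
(x - (-3))^2 + (y - (-2))^2 = (x - 1)^2 + (y - 4)^2
The x^2 and y^2 terms cancel: 8x + 12y = 17 - 13 = 4
Simplify: 2x + 3y = 1
Locus: Perpendicular bisector of the segment from (-3, -2) to (1, 4): the line 2x + 3y = 1


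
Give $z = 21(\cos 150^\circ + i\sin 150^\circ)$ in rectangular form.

a = r cos θ = 21 * -sqrt(3)/2 = -21*sqrt(3)/2
b = r sin θ = 21 * 1/2 = 21/2
z = -21*sqrt(3)/2 + (21/2)i


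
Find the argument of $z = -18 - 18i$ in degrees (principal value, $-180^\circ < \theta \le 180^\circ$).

θ = arctan(b/a) = arctan(-18/-18) (quadrant-adjusted) = -135°


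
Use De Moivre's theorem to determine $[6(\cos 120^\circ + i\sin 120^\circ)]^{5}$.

By De Moivre: z^n = r^n(cos(nθ) + i sin(nθ))
= 6^5(cos(5*120°) + i sin(5*120°))
= 7776(cos 240° + i sin 240°)
= -3888 - 3888*sqrt(3)i


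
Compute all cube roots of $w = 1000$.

|w| = 1000, arg(w) = 0°
Root modulus = 1000^(1/3) = 10
Root arguments: θ_k = (0° + 360°k)/3 for k = 0, 1, ..., 2
Roots: 10, -5 + 5*sqrt(3)i, -5 - 5*sqrt(3)i


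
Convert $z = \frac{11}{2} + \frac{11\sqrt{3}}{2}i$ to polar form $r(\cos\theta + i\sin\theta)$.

r = |z| = sqrt(a^2 + b^2) = sqrt((11/2)^2 + (11*sqrt(3)/2)^2) = sqrt(121/4 + 363/4) = sqrt(121) = 11
θ = arctan(b/a) = arctan(9.5263/5.5) (quadrant-adjusted) = 60°
z = 11(cos 60° + i sin 60°)


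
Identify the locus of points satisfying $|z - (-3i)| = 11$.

|z - z0| = r describes a circle centered at z0 with radius r
Here z0 = -3i and r = 11
Locus: Circle centered at (0, -3) with radius 11


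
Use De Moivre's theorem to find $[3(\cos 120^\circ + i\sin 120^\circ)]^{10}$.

By De Moivre: z^n = r^n(cos(nθ) + i sin(nθ))
= 3^10(cos(10*120°) + i sin(10*120°))
= 59049(cos 120° + i sin 120°)
= -59049/2 + (59049*sqrt(3)/2)i


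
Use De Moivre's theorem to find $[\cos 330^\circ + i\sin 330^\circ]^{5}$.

By De Moivre: z^n = r^n(cos(nθ) + i sin(nθ))
= 1^5(cos(5*330°) + i sin(5*330°))
= 1(cos 210° + i sin 210°)
= -sqrt(3)/2 - (1/2)i


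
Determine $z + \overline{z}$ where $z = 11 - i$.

z + conjugate(z) = (a + bi) + (a - bi) = 2a
= 2 * 11 = 22


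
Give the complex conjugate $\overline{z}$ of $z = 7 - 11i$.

If z = a + bi, then conjugate(z) = a - bi
conjugate(7 - 11i) = 7 + 11i


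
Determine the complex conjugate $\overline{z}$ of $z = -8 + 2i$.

If z = a + bi, then conjugate(z) = a - bi
conjugate(-8 + 2i) = -8 - 2i


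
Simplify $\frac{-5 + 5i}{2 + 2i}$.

Multiply numerator and denominator by conjugate (2 - 2i):
= (-5 + 5i)(2 - 2i) / (2^2 + 2^2)
= (20i) / 8
Divide through by 4: (5i) / 2
= 0 + (5/2)i


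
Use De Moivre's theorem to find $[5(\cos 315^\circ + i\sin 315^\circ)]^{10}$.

By De Moivre: z^n = r^n(cos(nθ) + i sin(nθ))
= 5^10(cos(10*315°) + i sin(10*315°))
= 9765625(cos 270° + i sin 270°)
= -9765625i


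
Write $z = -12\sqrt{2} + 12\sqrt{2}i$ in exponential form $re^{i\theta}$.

r = |z| = sqrt((-12*sqrt(2))^2 + (12*sqrt(2))^2) = sqrt(288 + 288) = sqrt(576) = 24
θ = arctan(b/a) = arctan(16.9706/-16.9706) (quadrant-adjusted) = 135° = 3π/4
z = 24e^(i*3π/4)


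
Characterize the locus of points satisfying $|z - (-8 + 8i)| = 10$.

|z - z0| = r describes a circle centered at z0 with radius r
Here z0 = -8 + 8i and r = 10
Locus: Circle centered at (-8, 8) with radius 10


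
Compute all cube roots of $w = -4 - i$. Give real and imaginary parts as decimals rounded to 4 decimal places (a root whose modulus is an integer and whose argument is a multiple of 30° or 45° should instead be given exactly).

|w| = sqrt(17) ≈ 4.123106, arg(w) ≈ 194.036243°
Root modulus = sqrt(17)^(1/3) ≈ 1.603522
Root arguments: θ_k = (arg(w) + 360°k)/3 for k = 0, 1, ..., 2
Compute each root as (root modulus)(cos θ_k + i sin θ_k) using full-precision intermediates, then round to 4 decimal places.
Roots: 0.6858 + 1.4495i, -1.5982 - 0.1308i, 0.9124 - 1.3187i


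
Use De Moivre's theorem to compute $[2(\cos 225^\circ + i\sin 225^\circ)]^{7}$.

By De Moivre: z^n = r^n(cos(nθ) + i sin(nθ))
= 2^7(cos(7*225°) + i sin(7*225°))
= 128(cos 135° + i sin 135°)
= -64*sqrt(2) + 64*sqrt(2)i


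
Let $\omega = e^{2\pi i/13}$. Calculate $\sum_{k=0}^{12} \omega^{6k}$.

Let ζ = ω^6 = e^(2πi·6/13). Since 13 ∤ 6, ζ ≠ 1.
Sum = Σ_{k=0}^{12} ζ^k = (ζ^13 - 1)/(ζ - 1) = (ω^{6·13} - 1)/(ζ - 1) = (1 - 1)/(ζ - 1) = 0


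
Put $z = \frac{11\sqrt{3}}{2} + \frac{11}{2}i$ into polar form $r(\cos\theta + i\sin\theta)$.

r = |z| = sqrt(a^2 + b^2) = sqrt((11*sqrt(3)/2)^2 + (11/2)^2) = sqrt(363/4 + 121/4) = sqrt(121) = 11
θ = arctan(b/a) = arctan(5.5/9.5263) (quadrant-adjusted) = 30°
z = 11(cos 30° + i sin 30°)


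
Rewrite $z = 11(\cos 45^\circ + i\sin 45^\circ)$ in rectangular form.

a = r cos θ = 11 * sqrt(2)/2 = 11*sqrt(2)/2
b = r sin θ = 11 * sqrt(2)/2 = 11*sqrt(2)/2
z = 11*sqrt(2)/2 + (11*sqrt(2)/2)i


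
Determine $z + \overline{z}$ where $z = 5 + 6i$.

z + conjugate(z) = (a + bi) + (a - bi) = 2a
= 2 * 5 = 10


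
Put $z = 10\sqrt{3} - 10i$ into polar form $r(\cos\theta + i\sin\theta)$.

r = |z| = sqrt(a^2 + b^2) = sqrt((10*sqrt(3))^2 + (-10)^2) = sqrt(300 + 100) = sqrt(400) = 20
θ = arctan(b/a) = arctan(-10/17.3205) (quadrant-adjusted) = 330°
z = 20(cos 330° + i sin 330°)


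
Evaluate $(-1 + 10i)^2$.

(a + bi)^2 = a^2 - b^2 + 2abi
= (-1)^2 - 10^2 + 2*(-1)*10i
= -99 - 20i


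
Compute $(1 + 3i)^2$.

(a + bi)^2 = a^2 - b^2 + 2abi
= 1^2 - 3^2 + 2*1*3i
= -8 + 6i


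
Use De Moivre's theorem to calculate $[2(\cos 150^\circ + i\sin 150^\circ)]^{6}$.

By De Moivre: z^n = r^n(cos(nθ) + i sin(nθ))
= 2^6(cos(6*150°) + i sin(6*150°))
= 64(cos 180° + i sin 180°)
= -64


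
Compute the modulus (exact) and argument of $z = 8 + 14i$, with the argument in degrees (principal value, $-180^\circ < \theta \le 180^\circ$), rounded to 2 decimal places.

|z| = sqrt(8^2 + 14^2) = sqrt(260)
arg(z) = arctan(b/a) = arctan(14/8) (quadrant-adjusted) = 60.26°


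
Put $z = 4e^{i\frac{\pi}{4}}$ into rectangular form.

a = r cos θ = 4 * sqrt(2)/2 = 2*sqrt(2)
b = r sin θ = 4 * sqrt(2)/2 = 2*sqrt(2)
z = 2*sqrt(2) + 2*sqrt(2)i


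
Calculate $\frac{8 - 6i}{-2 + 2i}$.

Multiply numerator and denominator by conjugate (-2 - 2i):
= (8 - 6i)(-2 - 2i) / ((-2)^2 + 2^2)
= (-28 - 4i) / 8
Divide through by 4: (-7 - i) / 2
= -7/2 - (1/2)i


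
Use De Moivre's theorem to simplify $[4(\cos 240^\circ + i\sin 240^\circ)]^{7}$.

By De Moivre: z^n = r^n(cos(nθ) + i sin(nθ))
= 4^7(cos(7*240°) + i sin(7*240°))
= 16384(cos 240° + i sin 240°)
= -8192 - 8192*sqrt(3)i


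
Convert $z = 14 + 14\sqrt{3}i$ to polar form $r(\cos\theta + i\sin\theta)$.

r = |z| = sqrt(a^2 + b^2) = sqrt((14)^2 + (14*sqrt(3))^2) = sqrt(196 + 588) = sqrt(784) = 28
θ = arctan(b/a) = arctan(24.2487/14) (quadrant-adjusted) = 60°
z = 28(cos 60° + i sin 60°)


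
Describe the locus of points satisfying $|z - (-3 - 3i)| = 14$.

|z - z0| = r describes a circle centered at z0 with radius r
Here z0 = -3 - 3i and r = 14
Locus: Circle centered at (-3, -3) with radius 14


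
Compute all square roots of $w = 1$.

|w| = 1, arg(w) = 0°
Root modulus = 1^(1/2) = 1
Root arguments: θ_k = (0° + 360°k)/2 for k = 0, 1, ..., 1
Roots: 1, -1


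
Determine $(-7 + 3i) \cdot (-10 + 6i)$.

(a1*a2 - b1*b2) + (a1*b2 + b1*a2)i
= (70 - 18) + (-42 + (-30))i
= 52 - 72i


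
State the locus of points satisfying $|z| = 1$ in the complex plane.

|z| = 1 means sqrt(x^2 + y^2) = 1
This is a circle of radius 1 centered at the origin


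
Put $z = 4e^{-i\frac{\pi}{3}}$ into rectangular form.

a = r cos θ = 4 * 1/2 = 2
b = r sin θ = 4 * -sqrt(3)/2 = -2*sqrt(3)
z = 2 - 2*sqrt(3)i


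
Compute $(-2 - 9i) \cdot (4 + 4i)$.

(a1*a2 - b1*b2) + (a1*b2 + b1*a2)i
= (-8 - (-36)) + (-8 + (-36))i
= 28 - 44i


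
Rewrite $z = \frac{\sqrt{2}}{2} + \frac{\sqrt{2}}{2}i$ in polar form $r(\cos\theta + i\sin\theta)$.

r = |z| = sqrt(a^2 + b^2) = sqrt((sqrt(2)/2)^2 + (sqrt(2)/2)^2) = sqrt(1/2 + 1/2) = sqrt(1) = 1
θ = arctan(b/a) = arctan(0.7071/0.7071) (quadrant-adjusted) = 45°
z = 1(cos 45° + i sin 45°)


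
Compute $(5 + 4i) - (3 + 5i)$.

(5 - 3) + (4 - 5)i = 2 - i


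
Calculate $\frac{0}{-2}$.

Divisor is real, so divide each part by -2:
= 0


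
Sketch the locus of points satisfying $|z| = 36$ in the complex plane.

|z| = 36 means sqrt(x^2 + y^2) = 36
This is a circle of radius 36 centered at the origin


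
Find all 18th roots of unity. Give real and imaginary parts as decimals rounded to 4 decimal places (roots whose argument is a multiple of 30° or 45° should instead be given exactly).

ω_k = e^(2πik/18) = cos(2πk/18) + i sin(2πk/18) for k = 0, 1, ..., 17
Roots: 1, 0.9397 + 0.3420i, 0.7660 + 0.6428i, 1/2 + (sqrt(3)/2)i, 0.1736 + 0.9848i, -0.1736 + 0.9848i, -1/2 + (sqrt(3)/2)i, -0.7660 + 0.6428i, -0.9397 + 0.3420i, -1, -0.9397 - 0.3420i, -0.7660 - 0.6428i, -1/2 - (sqrt(3)/2)i, -0.1736 - 0.9848i, 0.1736 - 0.9848i, 1/2 - (sqrt(3)/2)i, 0.7660 - 0.6428i, 0.9397 - 0.3420i


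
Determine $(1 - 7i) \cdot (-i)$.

(a1*a2 - b1*b2) + (a1*b2 + b1*a2)i
= (0 - 7) + (-1 + 0)i
= -7 - i


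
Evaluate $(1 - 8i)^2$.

(a + bi)^2 = a^2 - b^2 + 2abi
= 1^2 - (-8)^2 + 2*1*(-8)i
= -63 - 16i


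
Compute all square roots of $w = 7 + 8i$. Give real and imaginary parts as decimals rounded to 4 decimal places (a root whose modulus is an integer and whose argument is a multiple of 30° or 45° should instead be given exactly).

|w| = sqrt(113) ≈ 10.630146, arg(w) ≈ 48.814075°
Root modulus = sqrt(113)^(1/2) ≈ 3.260390
Root arguments: θ_k = (arg(w) + 360°k)/2 for k = 0, 1, ..., 1
Compute each root as (root modulus)(cos θ_k + i sin θ_k) using full-precision intermediates, then round to 4 decimal places.
Roots: 2.9690 + 1.3472i, -2.9690 - 1.3472i


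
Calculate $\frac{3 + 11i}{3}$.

Divisor is real, so divide each part by 3:
= 1 + (11/3)i


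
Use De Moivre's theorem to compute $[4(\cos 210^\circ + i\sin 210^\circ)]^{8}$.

By De Moivre: z^n = r^n(cos(nθ) + i sin(nθ))
= 4^8(cos(8*210°) + i sin(8*210°))
= 65536(cos 240° + i sin 240°)
= -32768 - 32768*sqrt(3)i


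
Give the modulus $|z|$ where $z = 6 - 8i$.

|z| = sqrt(a^2 + b^2) = sqrt(6^2 + (-8)^2) = sqrt(100) = 10


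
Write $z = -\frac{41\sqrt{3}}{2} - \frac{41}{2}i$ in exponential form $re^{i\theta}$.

r = |z| = sqrt((-41*sqrt(3)/2)^2 + (-41/2)^2) = sqrt(5043/4 + 1681/4) = sqrt(1681) = 41
θ = arctan(b/a) = arctan(-20.5/-35.507) (quadrant-adjusted) = 210° = 7π/6
z = 41e^(i*7π/6)


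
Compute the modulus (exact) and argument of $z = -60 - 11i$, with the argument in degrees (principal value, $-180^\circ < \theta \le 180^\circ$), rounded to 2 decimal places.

|z| = sqrt((-60)^2 + (-11)^2) = 61
arg(z) = arctan(b/a) = arctan(-11/-60) (quadrant-adjusted) = -169.61°


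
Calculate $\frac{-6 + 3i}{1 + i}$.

Multiply numerator and denominator by conjugate (1 - i):
= (-6 + 3i)(1 - i) / (1^2 + 1^2)
= (-3 + 9i) / 2
= -3/2 + (9/2)i


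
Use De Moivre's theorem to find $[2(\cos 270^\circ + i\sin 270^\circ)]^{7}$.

By De Moivre: z^n = r^n(cos(nθ) + i sin(nθ))
= 2^7(cos(7*270°) + i sin(7*270°))
= 128(cos 90° + i sin 90°)
= 128i


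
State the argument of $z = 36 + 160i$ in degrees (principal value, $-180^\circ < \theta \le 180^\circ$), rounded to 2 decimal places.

θ = arctan(b/a) = arctan(160/36) (quadrant-adjusted) = 77.32°


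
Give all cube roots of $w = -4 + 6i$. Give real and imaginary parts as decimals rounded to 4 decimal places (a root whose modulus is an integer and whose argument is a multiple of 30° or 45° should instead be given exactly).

|w| = sqrt(52) ≈ 7.211103, arg(w) ≈ 123.690068°
Root modulus = sqrt(52)^(1/3) ≈ 1.931971
Root arguments: θ_k = (arg(w) + 360°k)/3 for k = 0, 1, ..., 2
Compute each root as (root modulus)(cos θ_k + i sin θ_k) using full-precision intermediates, then round to 4 decimal places.
Roots: 1.4530 + 1.2733i, -1.8292 + 0.6216i, 0.3762 - 1.8950i


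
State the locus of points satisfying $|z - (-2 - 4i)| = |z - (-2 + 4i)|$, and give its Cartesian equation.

|z - z1| = |z - z2| means z is equidistant from z1 and z2,
i.e. the perpendicular bisector of the segment from (-2, -4) to (-2, 4) (midpoint (-2, 0)).
With z = x + yi, square both sides:
(x - (-2))^2 + (y - (-4))^2 = (x - (-2))^2 + (y - 4)^2
The x^2 and y^2 terms cancel: 0x + 16y = 20 - 20 = 0
Simplify: y = 0
Locus: Perpendicular bisector of the segment from (-2, -4) to (-2, 4): the line y = 0


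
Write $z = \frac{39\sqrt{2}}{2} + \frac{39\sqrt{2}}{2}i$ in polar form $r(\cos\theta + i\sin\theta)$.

r = |z| = sqrt(a^2 + b^2) = sqrt((39*sqrt(2)/2)^2 + (39*sqrt(2)/2)^2) = sqrt(1521/2 + 1521/2) = sqrt(1521) = 39
θ = arctan(b/a) = arctan(27.5772/27.5772) (quadrant-adjusted) = 45°
z = 39(cos 45° + i sin 45°)


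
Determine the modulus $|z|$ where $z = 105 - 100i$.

|z| = sqrt(a^2 + b^2) = sqrt(105^2 + (-100)^2) = sqrt(21025) = 145


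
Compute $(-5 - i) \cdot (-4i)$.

(a1*a2 - b1*b2) + (a1*b2 + b1*a2)i
= (0 - 4) + (20 + 0)i
= -4 + 20i


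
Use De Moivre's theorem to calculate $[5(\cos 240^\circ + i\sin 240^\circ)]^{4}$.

By De Moivre: z^n = r^n(cos(nθ) + i sin(nθ))
= 5^4(cos(4*240°) + i sin(4*240°))
= 625(cos 240° + i sin 240°)
= -625/2 - (625*sqrt(3)/2)i


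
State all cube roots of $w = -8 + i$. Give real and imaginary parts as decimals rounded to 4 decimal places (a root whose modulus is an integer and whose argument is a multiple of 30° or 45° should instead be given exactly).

|w| = sqrt(65) ≈ 8.062258, arg(w) ≈ 172.874984°
Root modulus = sqrt(65)^(1/3) ≈ 2.005175
Root arguments: θ_k = (arg(w) + 360°k)/3 for k = 0, 1, ..., 2
Compute each root as (root modulus)(cos θ_k + i sin θ_k) using full-precision intermediates, then round to 4 decimal places.
Roots: 1.0737 + 1.6935i, -2.0035 + 0.0831i, 0.9298 - 1.7766i


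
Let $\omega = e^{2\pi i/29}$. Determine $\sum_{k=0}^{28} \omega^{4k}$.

Let ζ = ω^4 = e^(2πi·4/29). Since 29 ∤ 4, ζ ≠ 1.
Sum = Σ_{k=0}^{28} ζ^k = (ζ^29 - 1)/(ζ - 1) = (ω^{4·29} - 1)/(ζ - 1) = (1 - 1)/(ζ - 1) = 0


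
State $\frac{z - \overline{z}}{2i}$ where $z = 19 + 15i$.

z - conjugate(z) = 2bi
(z - conjugate(z))/(2i) = 2bi/(2i) = b = 15


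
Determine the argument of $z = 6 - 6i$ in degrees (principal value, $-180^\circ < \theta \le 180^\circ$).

θ = arctan(b/a) = arctan(-6/6) (quadrant-adjusted) = -45°


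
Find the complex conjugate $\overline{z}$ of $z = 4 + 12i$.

If z = a + bi, then conjugate(z) = a - bi
conjugate(4 + 12i) = 4 - 12i


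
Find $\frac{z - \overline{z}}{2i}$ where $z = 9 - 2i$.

z - conjugate(z) = 2bi
(z - conjugate(z))/(2i) = 2bi/(2i) = b = -2


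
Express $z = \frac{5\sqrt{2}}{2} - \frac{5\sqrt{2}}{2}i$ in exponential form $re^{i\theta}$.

r = |z| = sqrt((5*sqrt(2)/2)^2 + (-5*sqrt(2)/2)^2) = sqrt(25/2 + 25/2) = sqrt(25) = 5
θ = arctan(b/a) = arctan(-3.5355/3.5355) (quadrant-adjusted) = -45° = -π/4
z = 5e^(-i*π/4)


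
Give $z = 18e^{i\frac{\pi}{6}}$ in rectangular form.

a = r cos θ = 18 * sqrt(3)/2 = 9*sqrt(3)
b = r sin θ = 18 * 1/2 = 9
z = 9*sqrt(3) + 9i


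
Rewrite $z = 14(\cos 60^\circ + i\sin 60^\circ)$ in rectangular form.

a = r cos θ = 14 * 1/2 = 7
b = r sin θ = 14 * sqrt(3)/2 = 7*sqrt(3)
z = 7 + 7*sqrt(3)i


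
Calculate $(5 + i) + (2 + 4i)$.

(5 + 2) + (1 + 4)i = 7 + 5i


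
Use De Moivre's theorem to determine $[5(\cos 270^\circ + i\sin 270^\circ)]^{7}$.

By De Moivre: z^n = r^n(cos(nθ) + i sin(nθ))
= 5^7(cos(7*270°) + i sin(7*270°))
= 78125(cos 90° + i sin 90°)
= 78125i


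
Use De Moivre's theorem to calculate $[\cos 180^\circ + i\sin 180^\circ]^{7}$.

By De Moivre: z^n = r^n(cos(nθ) + i sin(nθ))
= 1^7(cos(7*180°) + i sin(7*180°))
= 1(cos 180° + i sin 180°)
= -1


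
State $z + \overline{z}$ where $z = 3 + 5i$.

z + conjugate(z) = (a + bi) + (a - bi) = 2a
= 2 * 3 = 6


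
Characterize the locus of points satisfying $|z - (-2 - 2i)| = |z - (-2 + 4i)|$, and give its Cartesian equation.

|z - z1| = |z - z2| means z is equidistant from z1 and z2,
i.e. the perpendicular bisector of the segment from (-2, -2) to (-2, 4) (midpoint (-2, 1)).
With z = x + yi, square both sides:
(x - (-2))^2 + (y - (-2))^2 = (x - (-2))^2 + (y - 4)^2
The x^2 and y^2 terms cancel: 0x + 12y = 20 - 8 = 12
Simplify: y = 1
Locus: Perpendicular bisector of the segment from (-2, -2) to (-2, 4): the line y = 1


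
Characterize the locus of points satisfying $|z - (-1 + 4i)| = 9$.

|z - z0| = r describes a circle centered at z0 with radius r
Here z0 = -1 + 4i and r = 9
Locus: Circle centered at (-1, 4) with radius 9


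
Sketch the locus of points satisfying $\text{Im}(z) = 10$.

Im(z) = y where z = x + yi; the equation y = 10 is satisfied by all points with that y-coordinate
Locus: Horizontal line y = 10


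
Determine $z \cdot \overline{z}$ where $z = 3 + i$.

z * conjugate(z) = |z|^2 = a^2 + b^2
= 3^2 + 1^2 = 10


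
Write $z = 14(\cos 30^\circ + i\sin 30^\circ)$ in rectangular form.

a = r cos θ = 14 * sqrt(3)/2 = 7*sqrt(3)
b = r sin θ = 14 * 1/2 = 7
z = 7*sqrt(3) + 7i


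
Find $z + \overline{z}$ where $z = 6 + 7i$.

z + conjugate(z) = (a + bi) + (a - bi) = 2a
= 2 * 6 = 12


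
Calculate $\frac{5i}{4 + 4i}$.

Multiply numerator and denominator by conjugate (4 - 4i):
= (5i)(4 - 4i) / (4^2 + 4^2)
= (20 + 20i) / 32
Divide through by 4: (5 + 5i) / 8
= 5/8 + (5/8)i


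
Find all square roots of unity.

ω_k = e^(2πik/2) = cos(2πk/2) + i sin(2πk/2) for k = 0, 1, ..., 1
Roots: 1, -1


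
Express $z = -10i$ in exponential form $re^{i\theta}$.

r = |z| = sqrt((0)^2 + (-10)^2) = sqrt(0 + 100) = sqrt(100) = 10
a = 0 and b < 0, so z lies on the negative imaginary axis: θ = -90° = -π/2
z = 10e^(-i*π/2)


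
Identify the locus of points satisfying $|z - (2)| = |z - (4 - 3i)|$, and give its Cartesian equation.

|z - z1| = |z - z2| means z is equidistant from z1 and z2,
i.e. the perpendicular bisector of the segment from (2, 0) to (4, -3) (midpoint (3, -3/2)).
With z = x + yi, square both sides:
(x - 2)^2 + (y - 0)^2 = (x - 4)^2 + (y - (-3))^2
The x^2 and y^2 terms cancel: 4x + (-6)y = 25 - 4 = 21
Simplify: 4x - 6y = 21
Locus: Perpendicular bisector of the segment from (2, 0) to (4, -3): the line 4x - 6y = 21


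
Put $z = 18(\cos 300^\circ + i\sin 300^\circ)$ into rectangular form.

a = r cos θ = 18 * 1/2 = 9
b = r sin θ = 18 * -sqrt(3)/2 = -9*sqrt(3)
z = 9 - 9*sqrt(3)i


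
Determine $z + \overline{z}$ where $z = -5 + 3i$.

z + conjugate(z) = (a + bi) + (a - bi) = 2a
= 2 * (-5) = -10


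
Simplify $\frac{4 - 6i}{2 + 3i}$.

Multiply numerator and denominator by conjugate (2 - 3i):
= (4 - 6i)(2 - 3i) / (2^2 + 3^2)
= (-10 - 24i) / 13
= -10/13 - (24/13)i


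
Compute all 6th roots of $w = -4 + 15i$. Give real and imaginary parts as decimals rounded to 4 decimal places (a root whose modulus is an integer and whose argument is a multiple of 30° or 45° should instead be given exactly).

|w| = sqrt(241) ≈ 15.524175, arg(w) ≈ 104.931417°
Root modulus = sqrt(241)^(1/6) ≈ 1.579434
Root arguments: θ_k = (arg(w) + 360°k)/6 for k = 0, 1, ..., 5
Compute each root as (root modulus)(cos θ_k + i sin θ_k) using full-precision intermediates, then round to 4 decimal places.
Roots: 1.5064 + 0.4746i, 0.3422 + 1.5419i, -1.1643 + 1.0673i, -1.5064 - 0.4746i, -0.3422 - 1.5419i, 1.1643 - 1.0673i


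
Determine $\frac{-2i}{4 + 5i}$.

Multiply numerator and denominator by conjugate (4 - 5i):
= (-2i)(4 - 5i) / (4^2 + 5^2)
= (-10 - 8i) / 41
= -10/41 - (8/41)i


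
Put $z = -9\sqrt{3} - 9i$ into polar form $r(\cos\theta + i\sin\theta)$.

r = |z| = sqrt(a^2 + b^2) = sqrt((-9*sqrt(3))^2 + (-9)^2) = sqrt(243 + 81) = sqrt(324) = 18
θ = arctan(b/a) = arctan(-9/-15.5885) (quadrant-adjusted) = 210°
z = 18(cos 210° + i sin 210°)


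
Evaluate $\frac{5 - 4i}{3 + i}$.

Multiply numerator and denominator by conjugate (3 - i):
= (5 - 4i)(3 - i) / (3^2 + 1^2)
= (11 - 17i) / 10
= 11/10 - (17/10)i


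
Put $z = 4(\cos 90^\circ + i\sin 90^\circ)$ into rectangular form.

a = r cos θ = 4 * 0 = 0
b = r sin θ = 4 * 1 = 4
z = 4i


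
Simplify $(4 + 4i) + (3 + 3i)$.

(4 + 3) + (4 + 3)i = 7 + 7i


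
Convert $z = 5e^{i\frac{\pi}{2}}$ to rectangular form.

a = r cos θ = 5 * 0 = 0
b = r sin θ = 5 * 1 = 5
z = 5i


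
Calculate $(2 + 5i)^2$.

(a + bi)^2 = a^2 - b^2 + 2abi
= 2^2 - 5^2 + 2*2*5i
= -21 + 20i


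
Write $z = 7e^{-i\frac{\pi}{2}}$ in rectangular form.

a = r cos θ = 7 * 0 = 0
b = r sin θ = 7 * -1 = -7
z = -7i


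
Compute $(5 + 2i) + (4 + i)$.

(5 + 4) + (2 + 1)i = 9 + 3i


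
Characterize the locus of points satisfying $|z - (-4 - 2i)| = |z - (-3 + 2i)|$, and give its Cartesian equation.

|z - z1| = |z - z2| means z is equidistant from z1 and z2,
i.e. the perpendicular bisector of the segment from (-4, -2) to (-3, 2) (midpoint (-7/2, 0)).
With z = x + yi, square both sides:
(x - (-4))^2 + (y - (-2))^2 = (x - (-3))^2 + (y - 2)^2
The x^2 and y^2 terms cancel: 2x + 8y = 13 - 20 = -7
Simplify: 2x + 8y = -7
Locus: Perpendicular bisector of the segment from (-4, -2) to (-3, 2): the line 2x + 8y = -7


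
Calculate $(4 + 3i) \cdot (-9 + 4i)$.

(a1*a2 - b1*b2) + (a1*b2 + b1*a2)i
= (-36 - 12) + (16 + (-27))i
= -48 - 11i


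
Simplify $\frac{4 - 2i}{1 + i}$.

Multiply numerator and denominator by conjugate (1 - i):
= (4 - 2i)(1 - i) / (1^2 + 1^2)
= (2 - 6i) / 2
= 1 - 3i


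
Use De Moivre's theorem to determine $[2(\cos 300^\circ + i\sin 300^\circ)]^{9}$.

By De Moivre: z^n = r^n(cos(nθ) + i sin(nθ))
= 2^9(cos(9*300°) + i sin(9*300°))
= 512(cos 180° + i sin 180°)
= -512


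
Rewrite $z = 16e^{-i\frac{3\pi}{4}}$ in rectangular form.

a = r cos θ = 16 * -sqrt(2)/2 = -8*sqrt(2)
b = r sin θ = 16 * -sqrt(2)/2 = -8*sqrt(2)
z = -8*sqrt(2) - 8*sqrt(2)i


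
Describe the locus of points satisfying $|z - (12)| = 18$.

|z - z0| = r describes a circle centered at z0 with radius r
Here z0 = 12 and r = 18
Locus: Circle centered at (12, 0) with radius 18


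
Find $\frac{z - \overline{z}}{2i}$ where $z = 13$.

z - conjugate(z) = 2bi
(z - conjugate(z))/(2i) = 2bi/(2i) = b = 0


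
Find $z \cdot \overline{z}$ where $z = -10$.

z * conjugate(z) = |z|^2 = a^2 + b^2
= (-10)^2 + 0^2 = 100


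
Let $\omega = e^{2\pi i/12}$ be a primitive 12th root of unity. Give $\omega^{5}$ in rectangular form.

ω^5 = e^(2πi·5/12) = e^(i·5π/6)
= cos(5π/6) + i sin(5π/6)
= -sqrt(3)/2 + (1/2)i


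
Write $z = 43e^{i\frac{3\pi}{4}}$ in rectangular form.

a = r cos θ = 43 * -sqrt(2)/2 = -43*sqrt(2)/2
b = r sin θ = 43 * sqrt(2)/2 = 43*sqrt(2)/2
z = -43*sqrt(2)/2 + (43*sqrt(2)/2)i


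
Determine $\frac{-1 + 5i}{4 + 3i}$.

Multiply numerator and denominator by conjugate (4 - 3i):
= (-1 + 5i)(4 - 3i) / (4^2 + 3^2)
= (11 + 23i) / 25
= 11/25 + (23/25)i


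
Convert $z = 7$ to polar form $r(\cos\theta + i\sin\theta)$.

r = |z| = sqrt(a^2 + b^2) = sqrt((7)^2 + (0)^2) = sqrt(49 + 0) = sqrt(49) = 7
b = 0 and a > 0, so z lies on the positive real axis: θ = 0°
z = 7(cos 0° + i sin 0°)


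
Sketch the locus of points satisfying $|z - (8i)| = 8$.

|z - z0| = r describes a circle centered at z0 with radius r
Here z0 = 8i and r = 8
Locus: Circle centered at (0, 8) with radius 8


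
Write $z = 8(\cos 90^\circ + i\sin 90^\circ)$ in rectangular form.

a = r cos θ = 8 * 0 = 0
b = r sin θ = 8 * 1 = 8
z = 8i


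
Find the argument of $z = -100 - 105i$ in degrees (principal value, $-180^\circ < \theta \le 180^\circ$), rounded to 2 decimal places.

θ = arctan(b/a) = arctan(-105/-100) (quadrant-adjusted) = -133.60°


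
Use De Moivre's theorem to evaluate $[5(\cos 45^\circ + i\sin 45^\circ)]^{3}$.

By De Moivre: z^n = r^n(cos(nθ) + i sin(nθ))
= 5^3(cos(3*45°) + i sin(3*45°))
= 125(cos 135° + i sin 135°)
= -125*sqrt(2)/2 + (125*sqrt(2)/2)i


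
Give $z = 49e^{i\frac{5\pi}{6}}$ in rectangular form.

a = r cos θ = 49 * -sqrt(3)/2 = -49*sqrt(3)/2
b = r sin θ = 49 * 1/2 = 49/2
z = -49*sqrt(3)/2 + (49/2)i


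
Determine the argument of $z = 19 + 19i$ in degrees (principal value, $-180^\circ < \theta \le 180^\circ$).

θ = arctan(b/a) = arctan(19/19) (quadrant-adjusted) = 45°


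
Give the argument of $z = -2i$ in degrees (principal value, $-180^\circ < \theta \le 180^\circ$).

a = 0 and b < 0, so z lies on the negative imaginary axis: θ = -90°


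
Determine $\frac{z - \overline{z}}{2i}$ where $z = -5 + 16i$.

z - conjugate(z) = 2bi
(z - conjugate(z))/(2i) = 2bi/(2i) = b = 16


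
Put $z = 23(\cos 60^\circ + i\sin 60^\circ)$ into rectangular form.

a = r cos θ = 23 * 1/2 = 23/2
b = r sin θ = 23 * sqrt(3)/2 = 23*sqrt(3)/2
z = 23/2 + (23*sqrt(3)/2)i


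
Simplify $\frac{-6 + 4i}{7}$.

Divisor is real, so divide each part by 7:
= -6/7 + (4/7)i


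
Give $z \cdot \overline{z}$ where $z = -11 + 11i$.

z * conjugate(z) = |z|^2 = a^2 + b^2
= (-11)^2 + 11^2 = 242


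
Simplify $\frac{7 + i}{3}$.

Divisor is real, so divide each part by 3:
= 7/3 + (1/3)i


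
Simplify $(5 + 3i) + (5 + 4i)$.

(5 + 5) + (3 + 4)i = 10 + 7i


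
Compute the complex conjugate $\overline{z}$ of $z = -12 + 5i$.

If z = a + bi, then conjugate(z) = a - bi
conjugate(-12 + 5i) = -12 - 5i


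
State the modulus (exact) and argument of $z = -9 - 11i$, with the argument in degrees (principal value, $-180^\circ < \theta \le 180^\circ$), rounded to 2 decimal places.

|z| = sqrt((-9)^2 + (-11)^2) = sqrt(202)
arg(z) = arctan(b/a) = arctan(-11/-9) (quadrant-adjusted) = -129.29°


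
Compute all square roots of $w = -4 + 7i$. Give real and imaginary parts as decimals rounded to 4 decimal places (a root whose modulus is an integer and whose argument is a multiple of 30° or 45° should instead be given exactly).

|w| = sqrt(65) ≈ 8.062258, arg(w) ≈ 119.744881°
Root modulus = sqrt(65)^(1/2) ≈ 2.839412
Root arguments: θ_k = (arg(w) + 360°k)/2 for k = 0, 1, ..., 1
Compute each root as (root modulus)(cos θ_k + i sin θ_k) using full-precision intermediates, then round to 4 decimal places.
Roots: 1.4252 + 2.4558i, -1.4252 - 2.4558i


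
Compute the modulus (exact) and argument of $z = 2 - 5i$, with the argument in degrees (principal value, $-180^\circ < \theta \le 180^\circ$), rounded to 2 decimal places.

|z| = sqrt(2^2 + (-5)^2) = sqrt(29)
arg(z) = arctan(b/a) = arctan(-5/2) (quadrant-adjusted) = -68.20°


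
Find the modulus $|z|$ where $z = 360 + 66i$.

|z| = sqrt(a^2 + b^2) = sqrt(360^2 + 66^2) = sqrt(133956) = 366


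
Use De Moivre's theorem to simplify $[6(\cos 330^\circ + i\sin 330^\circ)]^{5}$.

By De Moivre: z^n = r^n(cos(nθ) + i sin(nθ))
= 6^5(cos(5*330°) + i sin(5*330°))
= 7776(cos 210° + i sin 210°)
= -3888*sqrt(3) - 3888i


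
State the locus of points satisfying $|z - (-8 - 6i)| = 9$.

|z - z0| = r describes a circle centered at z0 with radius r
Here z0 = -8 - 6i and r = 9
Locus: Circle centered at (-8, -6) with radius 9


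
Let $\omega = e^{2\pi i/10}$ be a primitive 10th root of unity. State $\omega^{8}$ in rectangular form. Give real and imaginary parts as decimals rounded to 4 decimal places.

ω^8 = e^(2πi·8/10) = e^(i·8π/5)
= cos(8π/5) + i sin(8π/5)
= 0.3090 - 0.9511i


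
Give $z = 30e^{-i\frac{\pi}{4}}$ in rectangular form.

a = r cos θ = 30 * sqrt(2)/2 = 15*sqrt(2)
b = r sin θ = 30 * -sqrt(2)/2 = -15*sqrt(2)
z = 15*sqrt(2) - 15*sqrt(2)i


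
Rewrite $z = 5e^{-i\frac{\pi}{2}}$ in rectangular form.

a = r cos θ = 5 * 0 = 0
b = r sin θ = 5 * -1 = -5
z = -5i


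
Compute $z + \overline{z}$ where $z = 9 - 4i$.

z + conjugate(z) = (a + bi) + (a - bi) = 2a
= 2 * 9 = 18


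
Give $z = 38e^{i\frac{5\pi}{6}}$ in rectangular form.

a = r cos θ = 38 * -sqrt(3)/2 = -19*sqrt(3)
b = r sin θ = 38 * 1/2 = 19
z = -19*sqrt(3) + 19i


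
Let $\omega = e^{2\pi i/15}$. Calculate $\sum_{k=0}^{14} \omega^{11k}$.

Let ζ = ω^11 = e^(2πi·11/15). Since 15 ∤ 11, ζ ≠ 1.
Sum = Σ_{k=0}^{14} ζ^k = (ζ^15 - 1)/(ζ - 1) = (ω^{11·15} - 1)/(ζ - 1) = (1 - 1)/(ζ - 1) = 0


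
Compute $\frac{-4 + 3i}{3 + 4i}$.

Multiply numerator and denominator by conjugate (3 - 4i):
= (-4 + 3i)(3 - 4i) / (3^2 + 4^2)
= (25i) / 25
= i


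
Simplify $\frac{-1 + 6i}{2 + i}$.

Multiply numerator and denominator by conjugate (2 - i):
= (-1 + 6i)(2 - i) / (2^2 + 1^2)
= (4 + 13i) / 5
= 4/5 + (13/5)i


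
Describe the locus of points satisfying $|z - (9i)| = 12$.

|z - z0| = r describes a circle centered at z0 with radius r
Here z0 = 9i and r = 12
Locus: Circle centered at (0, 9) with radius 12


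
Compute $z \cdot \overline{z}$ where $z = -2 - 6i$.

z * conjugate(z) = |z|^2 = a^2 + b^2
= (-2)^2 + (-6)^2 = 40


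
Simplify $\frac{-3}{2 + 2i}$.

Multiply numerator and denominator by conjugate (2 - 2i):
= (-3)(2 - 2i) / (2^2 + 2^2)
= (-6 + 6i) / 8
Divide through by 2: (-3 + 3i) / 4
= -3/4 + (3/4)i


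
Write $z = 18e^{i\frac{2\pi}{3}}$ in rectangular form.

a = r cos θ = 18 * -1/2 = -9
b = r sin θ = 18 * sqrt(3)/2 = 9*sqrt(3)
z = -9 + 9*sqrt(3)i


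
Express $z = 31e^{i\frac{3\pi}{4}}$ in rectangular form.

a = r cos θ = 31 * -sqrt(2)/2 = -31*sqrt(2)/2
b = r sin θ = 31 * sqrt(2)/2 = 31*sqrt(2)/2
z = -31*sqrt(2)/2 + (31*sqrt(2)/2)i


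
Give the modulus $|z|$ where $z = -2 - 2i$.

|z| = sqrt(a^2 + b^2) = sqrt((-2)^2 + (-2)^2) = sqrt(8) = sqrt(8)


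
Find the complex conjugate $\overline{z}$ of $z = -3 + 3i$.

If z = a + bi, then conjugate(z) = a - bi
conjugate(-3 + 3i) = -3 - 3i


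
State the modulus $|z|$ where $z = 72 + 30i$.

|z| = sqrt(a^2 + b^2) = sqrt(72^2 + 30^2) = sqrt(6084) = 78


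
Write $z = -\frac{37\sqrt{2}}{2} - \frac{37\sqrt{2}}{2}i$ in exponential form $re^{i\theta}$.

r = |z| = sqrt((-37*sqrt(2)/2)^2 + (-37*sqrt(2)/2)^2) = sqrt(1369/2 + 1369/2) = sqrt(1369) = 37
θ = arctan(b/a) = arctan(-26.163/-26.163) (quadrant-adjusted) = 225° = 5π/4
z = 37e^(i*5π/4)


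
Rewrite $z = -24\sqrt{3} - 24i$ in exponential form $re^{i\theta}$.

r = |z| = sqrt((-24*sqrt(3))^2 + (-24)^2) = sqrt(1728 + 576) = sqrt(2304) = 48
θ = arctan(b/a) = arctan(-24/-41.5692) (quadrant-adjusted) = 210° = 7π/6
z = 48e^(i*7π/6)


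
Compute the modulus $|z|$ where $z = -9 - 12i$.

|z| = sqrt(a^2 + b^2) = sqrt((-9)^2 + (-12)^2) = sqrt(225) = 15


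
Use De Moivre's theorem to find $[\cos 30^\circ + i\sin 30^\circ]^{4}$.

By De Moivre: z^n = r^n(cos(nθ) + i sin(nθ))
= 1^4(cos(4*30°) + i sin(4*30°))
= 1(cos 120° + i sin 120°)
= -1/2 + (sqrt(3)/2)i


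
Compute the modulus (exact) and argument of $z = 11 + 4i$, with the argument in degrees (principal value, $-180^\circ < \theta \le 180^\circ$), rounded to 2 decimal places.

|z| = sqrt(11^2 + 4^2) = sqrt(137)
arg(z) = arctan(b/a) = arctan(4/11) (quadrant-adjusted) = 19.98°
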